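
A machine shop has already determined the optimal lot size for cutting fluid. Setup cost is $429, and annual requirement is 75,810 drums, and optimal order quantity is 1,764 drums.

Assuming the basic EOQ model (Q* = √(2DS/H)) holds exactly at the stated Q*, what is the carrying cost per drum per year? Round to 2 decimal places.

EOQ relation: Q² = 2DS/H, so rearrange for the unknown.
H = 2DS / Q² = 2 × 75,810 × 429 / 1,764² = 20.9034

$20.90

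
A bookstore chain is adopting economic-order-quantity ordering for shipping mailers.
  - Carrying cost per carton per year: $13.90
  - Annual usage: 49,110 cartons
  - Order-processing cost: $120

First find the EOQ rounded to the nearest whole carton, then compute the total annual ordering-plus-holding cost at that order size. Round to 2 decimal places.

Optimal lot size Q* = (2 × 49,110 × $120 / $13.9)^½ ≈ 920.84 → Q = 921 cartons
Orders/yr = 49,110/921 = 53.322; ordering cost = 53.322 × $120 = $6,398.70
Average inventory = 921/2 = 460.5; holding cost = 460.5 × $13.9 = $6,400.95
Total = $6,398.70 + $6,400.95 = $12,799.65

$12,799.65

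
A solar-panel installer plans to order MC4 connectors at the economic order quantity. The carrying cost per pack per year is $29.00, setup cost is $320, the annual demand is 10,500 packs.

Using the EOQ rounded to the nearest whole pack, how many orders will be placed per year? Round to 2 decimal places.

21.83 orders per year

Q* = √(2·D·S / H) = √(2·10,500·320 / 29) = √231,724.1 ≈ 481.38 → Q = 481
Orders per year = D/Q = 10,500 / 481 = 21.830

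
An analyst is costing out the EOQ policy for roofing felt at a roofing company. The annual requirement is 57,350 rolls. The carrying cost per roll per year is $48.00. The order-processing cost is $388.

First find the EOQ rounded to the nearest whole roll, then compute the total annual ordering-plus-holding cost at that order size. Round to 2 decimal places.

$46,218.75

EOQ = √(2DS/H) = √(2 × 57,350 × 388 / 48)
    = √(927,158.33) ≈ 962.89 → Q = 963 rolls
Ordering: D/Q × S = 57,350/963 × $388 = $23,106.75
Holding:  Q/2 × H = 963/2 × $48 = $23,112.00
Total = $23,106.75 + $23,112.00 = $46,218.75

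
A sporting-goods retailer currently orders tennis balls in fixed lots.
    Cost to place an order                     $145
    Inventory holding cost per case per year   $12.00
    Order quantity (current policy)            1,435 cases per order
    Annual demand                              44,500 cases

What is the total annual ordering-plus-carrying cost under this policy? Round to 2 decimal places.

Orders/yr = 44,500/1,435 = 31.010; ordering cost = 31.010 × $145 = $4,496.52
Average inventory = 1,435/2 = 717.5; holding cost = 717.5 × $12 = $8,610.00
Total = $4,496.52 + $8,610.00 = $13,106.52

$13,106.52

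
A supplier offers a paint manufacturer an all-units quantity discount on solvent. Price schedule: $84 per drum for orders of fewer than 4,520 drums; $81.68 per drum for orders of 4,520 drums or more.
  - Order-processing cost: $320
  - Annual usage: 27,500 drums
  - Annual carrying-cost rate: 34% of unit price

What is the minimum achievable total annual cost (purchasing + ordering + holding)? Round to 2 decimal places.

$2,310,909.81

H₁ = 34%×$84 = $28.5600;  H₂ = 34%×$81.68 = $27.7712
EOQ₁ = √(2×27,500×320/28.5600) = 785.01  (< 4,520, feasible at tier 1)
EOQ₂ = √(2×27,500×320/27.7712) = 796.08  (< 4,520 → use Q = 4,520 at tier-2 price)
TC(tier 1 (EOQ₁), Q≈785.0) = $2,332,419.99
TC(tier 2, Q≈4,520.0) = $2,310,909.81
Minimum at tier 2: $2,310,909.81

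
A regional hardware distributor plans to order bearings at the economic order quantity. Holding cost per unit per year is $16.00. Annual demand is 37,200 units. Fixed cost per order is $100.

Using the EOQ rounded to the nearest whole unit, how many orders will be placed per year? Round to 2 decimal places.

54.55 orders per year

EOQ = √(2DS/H) = √(2 × 37,200 × 100 / 16)
    = √(465,000.00) ≈ 681.91 → Q = 682
Orders per year = D/Q = 37,200 / 682 = 54.545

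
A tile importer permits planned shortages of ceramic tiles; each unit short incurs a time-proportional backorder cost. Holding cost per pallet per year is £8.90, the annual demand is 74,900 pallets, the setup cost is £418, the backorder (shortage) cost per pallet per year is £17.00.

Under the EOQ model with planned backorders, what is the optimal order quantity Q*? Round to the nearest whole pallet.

3,274 pallets

Q* = √(2DS/H) · √((H + b)/b)
   = √(2 × 74,900 × 418 / 8.9) · √((8.9 + 17) / 17)
   = 2,652.461 × 1.2343 ≈ 3,273.97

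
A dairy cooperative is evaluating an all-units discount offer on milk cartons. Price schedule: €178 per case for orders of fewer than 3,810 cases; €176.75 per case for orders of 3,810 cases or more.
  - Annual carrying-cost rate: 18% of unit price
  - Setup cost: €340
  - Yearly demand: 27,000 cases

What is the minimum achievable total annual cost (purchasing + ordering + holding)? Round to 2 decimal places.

€4,830,253.96

H₁ = 18%×€178 = €32.0400;  H₂ = 18%×€176.75 = €31.8150
EOQ₁ = √(2×27,000×340/32.0400) = 756.99  (< 3,810, feasible at tier 1)
EOQ₂ = √(2×27,000×340/31.8150) = 759.66  (< 3,810 → use Q = 3,810 at tier-2 price)
TC(tier 1 (EOQ₁), Q≈757.0) = €4,830,253.96
TC(tier 2, Q≈3,810.0) = €4,835,267.02
Minimum at tier 1 (EOQ₁): €4,830,253.96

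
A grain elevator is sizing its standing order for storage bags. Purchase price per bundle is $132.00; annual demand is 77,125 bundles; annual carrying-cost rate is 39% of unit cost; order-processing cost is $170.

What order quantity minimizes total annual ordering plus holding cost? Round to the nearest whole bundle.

714 bundles

H = i·C = 0.39 × $132 = $51.4800 per bundle-year
Optimal lot size Q* = (2 × 77,125 × $170 / $51.48)^½ ≈ 713.70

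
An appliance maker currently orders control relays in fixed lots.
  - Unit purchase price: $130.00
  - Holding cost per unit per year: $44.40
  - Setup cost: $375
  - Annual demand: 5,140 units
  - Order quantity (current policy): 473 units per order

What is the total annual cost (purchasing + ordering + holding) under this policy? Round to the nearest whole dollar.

$682,776

Ordering: D/Q × S = 5,140/473 × $375 = $4,075.05
Holding:  Q/2 × H = 473/2 × $44.4 = $10,500.60
Purchase cost = D·C = 5,140 × 130 = $668,200.00
Total = $4,075.05 + $10,500.60 + $668,200.00 = $682,775.65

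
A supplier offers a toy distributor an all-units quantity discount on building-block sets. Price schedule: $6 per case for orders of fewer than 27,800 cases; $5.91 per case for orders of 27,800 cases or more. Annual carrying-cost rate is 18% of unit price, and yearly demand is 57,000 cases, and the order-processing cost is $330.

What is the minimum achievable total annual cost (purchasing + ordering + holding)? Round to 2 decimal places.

H₁ = 18%×$6 = $1.0800;  H₂ = 18%×$5.91 = $1.0638
EOQ₁ = √(2×57,000×330/1.0800) = 5,901.98  (< 27,800, feasible at tier 1)
EOQ₂ = √(2×57,000×330/1.0638) = 5,946.75  (< 27,800 → use Q = 27,800 at tier-2 price)
TC(tier 1 (EOQ₁), Q≈5,902.0) = $348,374.14
TC(tier 2, Q≈27,800.0) = $352,333.44
Minimum at tier 1 (EOQ₁): $348,374.14

$348,374.14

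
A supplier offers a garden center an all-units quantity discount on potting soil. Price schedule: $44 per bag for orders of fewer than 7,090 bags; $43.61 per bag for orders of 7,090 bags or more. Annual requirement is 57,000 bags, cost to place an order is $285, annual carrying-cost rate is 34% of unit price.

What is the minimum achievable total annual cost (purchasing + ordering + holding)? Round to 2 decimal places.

$2,530,046.55

H₁ = 34%×$44 = $14.9600;  H₂ = 34%×$43.61 = $14.8274
EOQ₁ = √(2×57,000×285/14.9600) = 1,473.70  (< 7,090, feasible at tier 1)
EOQ₂ = √(2×57,000×285/14.8274) = 1,480.27  (< 7,090 → use Q = 7,090 at tier-2 price)
TC(tier 1 (EOQ₁), Q≈1,473.7) = $2,530,046.55
TC(tier 2, Q≈7,090.0) = $2,540,624.39
Minimum at tier 1 (EOQ₁): $2,530,046.55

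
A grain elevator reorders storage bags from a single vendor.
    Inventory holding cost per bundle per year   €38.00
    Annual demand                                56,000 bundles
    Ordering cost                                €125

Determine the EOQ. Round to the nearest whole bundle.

607 bundles

EOQ = √(2DS/H) = √(2 × 56,000 × 125 / 38)
    = √(368,421.05) ≈ 606.98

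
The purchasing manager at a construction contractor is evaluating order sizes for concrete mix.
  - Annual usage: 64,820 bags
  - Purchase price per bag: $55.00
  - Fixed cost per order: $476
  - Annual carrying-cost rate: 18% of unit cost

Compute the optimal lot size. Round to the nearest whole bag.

H = i·C = 0.18 × $55 = $9.9000 per bag-year
EOQ = √(2DS/H) = √(2 × 64,820 × 476 / 9.9)
    = √(6,233,195.96) ≈ 2,496.64

2,497 bags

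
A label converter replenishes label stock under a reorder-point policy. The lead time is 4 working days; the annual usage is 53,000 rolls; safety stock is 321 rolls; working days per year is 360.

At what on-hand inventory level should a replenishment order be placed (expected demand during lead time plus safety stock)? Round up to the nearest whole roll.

Daily demand d = 53,000 / 360 = 147.222 rolls/day
Demand during lead time = 147.222 × 4 = 588.89
Reorder point = 588.89 + 321 = 909.89 → round up

910 rolls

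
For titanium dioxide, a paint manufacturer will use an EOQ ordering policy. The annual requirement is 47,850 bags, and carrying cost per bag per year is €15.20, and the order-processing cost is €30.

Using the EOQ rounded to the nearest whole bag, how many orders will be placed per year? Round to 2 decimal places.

Q* = √(2·D·S / H) = √(2·47,850·30 / 15.2) = √188,881.6 ≈ 434.61 → Q = 435
N = D/Q = 47,850/435 ≈ 110.000 orders/yr

110.00 orders per year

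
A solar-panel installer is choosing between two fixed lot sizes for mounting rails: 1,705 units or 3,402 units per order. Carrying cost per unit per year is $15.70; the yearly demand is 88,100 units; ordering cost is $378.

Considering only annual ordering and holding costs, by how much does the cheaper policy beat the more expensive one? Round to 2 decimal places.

$3,578.49

TC(Q) = (D/Q)S + (Q/2)H
TC(1,705) = (88,100/1,705)×378 + (1,705/2)×15.7 = $32,916.10
TC(3,402) = (88,100/3,402)×378 + (3,402/2)×15.7 = $36,494.59
Lots of 1,705 are cheaper by $3,578.49.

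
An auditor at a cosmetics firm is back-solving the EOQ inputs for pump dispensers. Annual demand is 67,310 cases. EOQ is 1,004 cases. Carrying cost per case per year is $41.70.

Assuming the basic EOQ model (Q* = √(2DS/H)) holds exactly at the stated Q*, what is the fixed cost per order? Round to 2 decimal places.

$312.24

EOQ relation: Q² = 2DS/H, so rearrange for the unknown.
S = Q²H / (2D) = 1,004² × 41.7 / (2 × 67,310) = 312.2439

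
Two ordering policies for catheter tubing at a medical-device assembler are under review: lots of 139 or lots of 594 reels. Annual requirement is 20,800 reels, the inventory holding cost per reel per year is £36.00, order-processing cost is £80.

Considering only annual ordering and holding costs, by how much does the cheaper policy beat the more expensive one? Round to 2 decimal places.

For each Q, cost = (D/Q)·S + (Q/2)·H.
TC(139) = (20,800/139)×80 + (139/2)×36 = £14,473.22
TC(594) = (20,800/594)×80 + (594/2)×36 = £13,493.35
Cheaper: Q = 594.  Difference = £979.88

£979.88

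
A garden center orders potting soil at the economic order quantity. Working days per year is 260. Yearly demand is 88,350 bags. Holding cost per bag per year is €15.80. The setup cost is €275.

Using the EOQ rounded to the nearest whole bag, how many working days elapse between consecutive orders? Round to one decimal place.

Q* = √(2·D·S / H) = √(2·88,350·275 / 15.8) = √3,075,474.7 ≈ 1,753.70 → Q = 1,754 bags
Cycle time = (working days × Q)/D = (260 × 1,754) / 88,350 = 5.162 days

5.2 days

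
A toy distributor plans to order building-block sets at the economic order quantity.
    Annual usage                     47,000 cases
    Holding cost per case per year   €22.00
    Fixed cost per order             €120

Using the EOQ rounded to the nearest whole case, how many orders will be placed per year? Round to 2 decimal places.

65.64 orders per year

2DS/H = 2·47,000·120/22 = 512,727.27
EOQ = √512,727.27 ≈ 716.05 → Q = 716
N = D/Q = 47,000/716 ≈ 65.642 orders/yr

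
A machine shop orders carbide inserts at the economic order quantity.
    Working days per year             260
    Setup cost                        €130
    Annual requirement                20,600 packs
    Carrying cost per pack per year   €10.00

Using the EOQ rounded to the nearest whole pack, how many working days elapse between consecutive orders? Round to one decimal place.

EOQ = √(2DS/H) = √(2 × 20,600 × 130 / 10)
    = √(535,600.00) ≈ 731.85 → Q = 732 packs
Cycle time = (working days × Q)/D = (260 × 732) / 20,600 = 9.239 days

9.2 days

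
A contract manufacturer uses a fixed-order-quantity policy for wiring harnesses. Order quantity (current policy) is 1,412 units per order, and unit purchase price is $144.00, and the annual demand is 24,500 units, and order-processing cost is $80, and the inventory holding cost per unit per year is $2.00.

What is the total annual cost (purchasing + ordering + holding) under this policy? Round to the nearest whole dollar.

Orders/yr = 24,500/1,412 = 17.351; ordering cost = 17.351 × $80 = $1,388.10
Average inventory = 1,412/2 = 706; holding cost = 706 × $2 = $1,412.00
Purchase cost = D·C = 24,500 × 144 = $3,528,000.00
Total = $1,388.10 + $1,412.00 + $3,528,000.00 = $3,530,800.10

$3,530,800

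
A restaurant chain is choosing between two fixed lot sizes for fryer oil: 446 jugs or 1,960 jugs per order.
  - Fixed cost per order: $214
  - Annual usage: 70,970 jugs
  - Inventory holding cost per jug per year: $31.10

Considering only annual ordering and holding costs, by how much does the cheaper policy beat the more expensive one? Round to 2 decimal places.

TC(Q) = (D/Q)S + (Q/2)H
TC(446) = (70,970/446)×214 + (446/2)×31.1 = $40,988.17
TC(1,960) = (70,970/1,960)×214 + (1,960/2)×31.1 = $38,226.77
Cheaper: Q = 1,960.  Difference = $2,761.40

$2,761.40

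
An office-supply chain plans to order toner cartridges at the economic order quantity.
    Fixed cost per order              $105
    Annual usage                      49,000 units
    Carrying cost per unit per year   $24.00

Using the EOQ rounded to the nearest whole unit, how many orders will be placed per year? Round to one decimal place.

2DS/H = 2·49,000·105/24 = 428,750.00
EOQ = √428,750.00 ≈ 654.79 → Q = 655
Orders per year = D/Q = 49,000 / 655 = 74.809

74.8 orders per year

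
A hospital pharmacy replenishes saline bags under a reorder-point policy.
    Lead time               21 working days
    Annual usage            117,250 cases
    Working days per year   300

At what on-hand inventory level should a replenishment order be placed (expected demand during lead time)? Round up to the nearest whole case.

Daily demand d = 117,250 / 300 = 390.833 cases/day
Demand during lead time = 390.833 × 21 = 8,207.50
Reorder point = 8,207.50 → round up

8,208 cases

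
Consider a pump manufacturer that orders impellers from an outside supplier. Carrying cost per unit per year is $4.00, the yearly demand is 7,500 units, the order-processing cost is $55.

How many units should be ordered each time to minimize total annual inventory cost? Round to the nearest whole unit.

454 units

Q* = √(2·D·S / H) = √(2·7,500·55 / 4) = √206,250.0 ≈ 454.15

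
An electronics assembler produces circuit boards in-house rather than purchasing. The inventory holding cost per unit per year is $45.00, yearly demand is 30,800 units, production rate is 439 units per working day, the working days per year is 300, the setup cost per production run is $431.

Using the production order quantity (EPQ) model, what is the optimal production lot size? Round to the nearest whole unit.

878 units

d = 30,800/300 = 102.6667 units/day;  effective holding cost H(1 − d/p) = 45·(1 − 102.6667/439) = 34.47608
Q* = √(2DS / H_eff) = √(2·30,800·431 / 34.47608) ≈ 877.55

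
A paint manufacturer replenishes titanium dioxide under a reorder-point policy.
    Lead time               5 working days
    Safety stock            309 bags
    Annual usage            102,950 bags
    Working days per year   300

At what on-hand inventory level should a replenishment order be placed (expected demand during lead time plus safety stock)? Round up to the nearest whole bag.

Daily demand d = 102,950 / 300 = 343.167 bags/day
Demand during lead time = 343.167 × 5 = 1,715.83
Reorder point = 1,715.83 + 309 = 2,024.83 → round up

2,025 bags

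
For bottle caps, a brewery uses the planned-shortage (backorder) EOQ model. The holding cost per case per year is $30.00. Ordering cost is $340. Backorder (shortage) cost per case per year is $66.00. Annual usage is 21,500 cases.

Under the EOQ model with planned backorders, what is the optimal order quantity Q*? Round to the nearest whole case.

Basic EOQ = √(2·21,500·340/30) = 698.093
Backorder adjustment √((H+b)/b) = √((30+66)/66) = 1.2060
Q* = 698.093 × 1.2060 ≈ 841.93

842 cases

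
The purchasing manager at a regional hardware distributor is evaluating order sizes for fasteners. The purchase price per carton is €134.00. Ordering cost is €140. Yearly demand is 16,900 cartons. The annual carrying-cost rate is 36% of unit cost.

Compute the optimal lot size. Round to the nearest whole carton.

Holding cost per carton per year: H = 36% × €134 = €48.2400
EOQ = √(2DS/H) = √(2 × 16,900 × 140 / 48.24)
    = √(98,092.87) ≈ 313.20

313 cartons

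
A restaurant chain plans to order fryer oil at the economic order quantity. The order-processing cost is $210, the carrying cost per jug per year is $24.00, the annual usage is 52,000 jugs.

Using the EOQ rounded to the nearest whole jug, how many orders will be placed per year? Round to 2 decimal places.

54.51 orders per year

2DS/H = 2·52,000·210/24 = 910,000.00
EOQ = √910,000.00 ≈ 953.94 → Q = 954
Orders per year = D/Q = 52,000 / 954 = 54.507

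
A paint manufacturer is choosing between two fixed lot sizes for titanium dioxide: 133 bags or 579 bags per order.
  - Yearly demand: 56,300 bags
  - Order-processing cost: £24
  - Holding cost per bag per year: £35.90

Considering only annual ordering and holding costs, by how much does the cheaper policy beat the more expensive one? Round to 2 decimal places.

For each Q, cost = (D/Q)·S + (Q/2)·H.
TC(133) = (56,300/133)×24 + (133/2)×35.9 = £12,546.75
TC(579) = (56,300/579)×24 + (579/2)×35.9 = £12,726.73
Lots of 133 are cheaper by £179.98.

£179.98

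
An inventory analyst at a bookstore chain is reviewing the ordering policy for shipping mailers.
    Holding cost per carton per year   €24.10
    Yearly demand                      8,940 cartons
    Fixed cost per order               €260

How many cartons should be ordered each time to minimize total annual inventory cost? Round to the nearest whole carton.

439 cartons

Q* = √(2·D·S / H) = √(2·8,940·260 / 24.1) = √192,896.3 ≈ 439.20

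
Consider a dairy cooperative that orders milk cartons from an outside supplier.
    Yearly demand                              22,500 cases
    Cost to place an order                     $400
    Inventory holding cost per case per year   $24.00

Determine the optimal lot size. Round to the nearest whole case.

866 cases

2DS/H = 2·22,500·400/24 = 750,000.00
EOQ = √750,000.00 ≈ 866.03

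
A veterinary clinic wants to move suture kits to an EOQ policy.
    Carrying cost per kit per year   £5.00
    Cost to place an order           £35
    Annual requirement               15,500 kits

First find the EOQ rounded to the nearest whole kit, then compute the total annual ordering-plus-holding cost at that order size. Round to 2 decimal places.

Q* = √(2·D·S / H) = √(2·15,500·35 / 5) = √217,000.0 ≈ 465.83 → Q = 466 kits
Ordering: D/Q × S = 15,500/466 × £35 = £1,164.16
Holding:  Q/2 × H = 466/2 × £5 = £1,165.00
Total = £1,164.16 + £1,165.00 = £2,329.16

£2,329.16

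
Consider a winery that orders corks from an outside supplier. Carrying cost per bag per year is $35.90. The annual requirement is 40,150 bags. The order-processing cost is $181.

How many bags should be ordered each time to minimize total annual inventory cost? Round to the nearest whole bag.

636 bags

EOQ = √(2DS/H) = √(2 × 40,150 × 181 / 35.9)
    = √(404,855.15) ≈ 636.28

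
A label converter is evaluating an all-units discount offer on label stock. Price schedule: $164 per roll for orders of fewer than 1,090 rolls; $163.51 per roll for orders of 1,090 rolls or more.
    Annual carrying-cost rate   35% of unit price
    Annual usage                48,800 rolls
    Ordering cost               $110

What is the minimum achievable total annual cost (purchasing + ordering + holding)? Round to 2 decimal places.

$8,015,402.30

H₁ = 35%×$164 = $57.4000;  H₂ = 35%×$163.51 = $57.2285
EOQ₁ = √(2×48,800×110/57.4000) = 432.48  (< 1,090, feasible at tier 1)
EOQ₂ = √(2×48,800×110/57.2285) = 433.13  (< 1,090 → use Q = 1,090 at tier-2 price)
TC(tier 1 (EOQ₁), Q≈432.5) = $8,028,024.31
TC(tier 2, Q≈1,090.0) = $8,015,402.30
Minimum at tier 2: $8,015,402.30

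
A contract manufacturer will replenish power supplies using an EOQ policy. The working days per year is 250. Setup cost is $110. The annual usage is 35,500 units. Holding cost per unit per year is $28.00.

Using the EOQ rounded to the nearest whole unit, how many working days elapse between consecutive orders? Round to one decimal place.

3.7 days

Q* = √(2·D·S / H) = √(2·35,500·110 / 28) = √278,928.6 ≈ 528.14 → Q = 528 units
T = Q/D × 250 days = 528/35,500 × 250 = 3.718 days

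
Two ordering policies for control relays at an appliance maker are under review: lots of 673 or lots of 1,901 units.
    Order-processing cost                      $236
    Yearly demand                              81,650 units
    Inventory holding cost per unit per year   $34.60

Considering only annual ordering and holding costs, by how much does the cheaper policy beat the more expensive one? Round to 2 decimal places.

$2,748.76

TC(Q) = (D/Q)S + (Q/2)H
TC(673) = (81,650/673)×236 + (673/2)×34.6 = $40,275.00
TC(1,901) = (81,650/1,901)×236 + (1,901/2)×34.6 = $43,023.75
|ΔTC| = |$40,275.00 − $43,023.75| = $2,748.76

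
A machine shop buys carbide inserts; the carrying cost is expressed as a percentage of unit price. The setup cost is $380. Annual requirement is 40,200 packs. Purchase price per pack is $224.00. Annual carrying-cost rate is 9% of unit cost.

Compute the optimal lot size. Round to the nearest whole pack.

Carrying cost H = $224 × 9% = $20.1600/pack/yr
Optimal lot size Q* = (2 × 40,200 × $380 / $20.16)^½ ≈ 1,231.05

1,231 packs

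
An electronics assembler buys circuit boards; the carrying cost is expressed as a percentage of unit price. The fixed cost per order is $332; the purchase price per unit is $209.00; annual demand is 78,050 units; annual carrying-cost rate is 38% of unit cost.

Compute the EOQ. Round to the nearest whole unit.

808 units

Holding cost per unit per year: H = 38% × $209 = $79.4200
Optimal lot size Q* = (2 × 78,050 × $332 / $79.42)^½ ≈ 807.80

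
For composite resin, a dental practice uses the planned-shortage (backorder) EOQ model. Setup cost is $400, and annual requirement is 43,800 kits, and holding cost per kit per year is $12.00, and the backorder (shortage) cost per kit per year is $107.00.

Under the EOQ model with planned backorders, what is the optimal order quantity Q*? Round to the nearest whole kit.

Basic EOQ = √(2·43,800·400/12) = 1,708.801
Backorder adjustment √((H+b)/b) = √((12+107)/107) = 1.0546
Q* = 1,708.801 × 1.0546 ≈ 1,802.08

1,802 kits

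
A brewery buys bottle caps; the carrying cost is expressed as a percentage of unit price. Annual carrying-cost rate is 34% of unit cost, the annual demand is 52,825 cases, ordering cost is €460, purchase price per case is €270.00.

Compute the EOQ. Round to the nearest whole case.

Carrying cost H = €270 × 34% = €91.8000/case/yr
2DS/H = 2·52,825·460/91.8 = 529,400.87
EOQ = √529,400.87 ≈ 727.60

728 cases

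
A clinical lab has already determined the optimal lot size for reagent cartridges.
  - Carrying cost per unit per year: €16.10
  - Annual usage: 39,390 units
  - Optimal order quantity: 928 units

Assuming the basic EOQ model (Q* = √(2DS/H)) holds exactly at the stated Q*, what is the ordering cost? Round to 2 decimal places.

Since Q* = (2DS/H)^½, squaring gives Q*²·H = 2DS.
S = Q²H / (2D) = 928² × 16.1 / (2 × 39,390) = 175.9972

€176.00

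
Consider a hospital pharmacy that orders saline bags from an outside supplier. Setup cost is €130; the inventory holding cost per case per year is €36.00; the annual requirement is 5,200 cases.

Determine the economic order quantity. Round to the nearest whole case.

194 cases

Optimal lot size Q* = (2 × 5,200 × €130 / €36)^½ ≈ 193.79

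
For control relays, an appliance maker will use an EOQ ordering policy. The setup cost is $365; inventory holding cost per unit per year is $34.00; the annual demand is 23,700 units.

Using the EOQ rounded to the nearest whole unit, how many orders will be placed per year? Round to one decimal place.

Optimal lot size Q* = (2 × 23,700 × $365 / $34)^½ ≈ 713.34 → Q = 713
Orders per year = D/Q = 23,700 / 713 = 33.240

33.2 orders per year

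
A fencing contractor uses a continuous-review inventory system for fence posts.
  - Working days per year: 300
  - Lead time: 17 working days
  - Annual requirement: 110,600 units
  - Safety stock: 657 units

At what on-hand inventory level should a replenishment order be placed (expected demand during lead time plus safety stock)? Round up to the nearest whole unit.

Daily demand d = 110,600 / 300 = 368.667 units/day
Demand during lead time = 368.667 × 17 = 6,267.33
Reorder point = 6,267.33 + 657 = 6,924.33 → round up

6,925 units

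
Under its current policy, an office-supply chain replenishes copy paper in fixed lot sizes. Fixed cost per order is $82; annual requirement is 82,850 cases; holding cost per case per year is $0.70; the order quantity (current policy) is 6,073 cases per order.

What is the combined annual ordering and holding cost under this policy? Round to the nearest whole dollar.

Annual ordering cost = (D/Q)·S = (82,850/6,073) × 82 = $1,118.67
Annual holding cost  = (Q/2)·H = (6,073/2) × 0.7 = $2,125.55
Total = $1,118.67 + $2,125.55 = $3,244.22

$3,244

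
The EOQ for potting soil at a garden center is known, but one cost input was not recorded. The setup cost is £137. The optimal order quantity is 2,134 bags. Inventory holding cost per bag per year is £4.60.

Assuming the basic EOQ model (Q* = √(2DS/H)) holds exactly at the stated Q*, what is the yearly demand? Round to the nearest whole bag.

EOQ relation: Q² = 2DS/H, so rearrange for the unknown.
D = Q²H / (2S) = 2,134² × 4.6 / (2 × 137) = 76,453.28

76,453 bags per year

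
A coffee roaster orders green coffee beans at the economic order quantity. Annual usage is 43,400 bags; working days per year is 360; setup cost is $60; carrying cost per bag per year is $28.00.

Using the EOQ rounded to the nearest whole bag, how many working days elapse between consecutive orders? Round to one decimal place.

3.6 days

Optimal lot size Q* = (2 × 43,400 × $60 / $28)^½ ≈ 431.28 → Q = 431 bags
Days between orders = 360 / (D/Q) = 360 / 100.696 ≈ 3.575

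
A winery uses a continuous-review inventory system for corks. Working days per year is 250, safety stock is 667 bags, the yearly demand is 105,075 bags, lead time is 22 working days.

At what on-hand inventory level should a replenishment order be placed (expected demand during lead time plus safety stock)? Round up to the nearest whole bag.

Daily demand d = 105,075 / 250 = 420.300 bags/day
Demand during lead time = 420.300 × 22 = 9,246.60
Reorder point = 9,246.60 + 667 = 9,913.60 → round up

9,914 bags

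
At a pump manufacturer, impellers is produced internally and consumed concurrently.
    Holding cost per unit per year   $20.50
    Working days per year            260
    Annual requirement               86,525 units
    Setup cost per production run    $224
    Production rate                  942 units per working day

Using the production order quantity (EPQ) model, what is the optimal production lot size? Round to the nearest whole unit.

Daily demand d = 86,525/260 = 332.788; p = 942; 1 − d/p = 0.64672
EPQ = √(2DS / (H(1 − d/p)))
    = √(2 × 86,525 × 224 / (20.5 × 0.64672)) ≈ 1,709.91

1,710 units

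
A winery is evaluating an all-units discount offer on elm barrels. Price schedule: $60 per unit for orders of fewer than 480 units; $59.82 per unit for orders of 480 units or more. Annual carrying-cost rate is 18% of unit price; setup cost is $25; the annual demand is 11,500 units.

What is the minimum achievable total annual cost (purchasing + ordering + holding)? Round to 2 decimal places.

H₁ = 18%×$60 = $10.8000;  H₂ = 18%×$59.82 = $10.7676
EOQ₁ = √(2×11,500×25/10.8000) = 230.74  (< 480, feasible at tier 1)
EOQ₂ = √(2×11,500×25/10.7676) = 231.09  (< 480 → use Q = 480 at tier-2 price)
TC(tier 1 (EOQ₁), Q≈230.7) = $692,491.99
TC(tier 2, Q≈480.0) = $691,113.18
Minimum at tier 2: $691,113.18

$691,113.18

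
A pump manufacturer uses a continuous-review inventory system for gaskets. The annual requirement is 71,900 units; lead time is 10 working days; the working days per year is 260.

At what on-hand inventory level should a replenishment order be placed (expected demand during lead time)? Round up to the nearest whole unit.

2,766 units

Daily demand d = 71,900 / 260 = 276.538 units/day
Demand during lead time = 276.538 × 10 = 2,765.38
Reorder point = 2,765.38 → round up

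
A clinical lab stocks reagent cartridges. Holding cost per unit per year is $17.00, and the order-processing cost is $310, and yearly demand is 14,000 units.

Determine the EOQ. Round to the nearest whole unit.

715 units

EOQ = √(2DS/H) = √(2 × 14,000 × 310 / 17)
    = √(510,588.24) ≈ 714.55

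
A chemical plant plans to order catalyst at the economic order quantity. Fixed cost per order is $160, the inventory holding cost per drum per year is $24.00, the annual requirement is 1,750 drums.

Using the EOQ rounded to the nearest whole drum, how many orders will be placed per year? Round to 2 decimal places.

11.44 orders per year

2DS/H = 2·1,750·160/24 = 23,333.33
EOQ = √23,333.33 ≈ 152.75 → Q = 153
N = D/Q = 1,750/153 ≈ 11.438 orders/yr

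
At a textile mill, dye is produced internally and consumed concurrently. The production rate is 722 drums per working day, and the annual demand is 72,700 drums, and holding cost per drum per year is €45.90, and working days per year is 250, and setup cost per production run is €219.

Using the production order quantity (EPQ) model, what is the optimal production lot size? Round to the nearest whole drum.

Daily demand d = 72,700/250 = 290.800; p = 722; 1 − d/p = 0.59723
EPQ = √(2DS / (H(1 − d/p)))
    = √(2 × 72,700 × 219 / (45.9 × 0.59723)) ≈ 1,077.77

1,078 drums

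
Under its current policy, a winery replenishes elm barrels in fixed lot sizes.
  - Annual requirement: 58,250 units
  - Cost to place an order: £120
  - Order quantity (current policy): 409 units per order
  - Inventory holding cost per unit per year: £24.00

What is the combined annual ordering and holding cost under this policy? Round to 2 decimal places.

Orders/yr = 58,250/409 = 142.421; ordering cost = 142.421 × £120 = £17,090.46
Average inventory = 409/2 = 204.5; holding cost = 204.5 × £24 = £4,908.00
Total = £17,090.46 + £4,908.00 = £21,998.46

£21,998.46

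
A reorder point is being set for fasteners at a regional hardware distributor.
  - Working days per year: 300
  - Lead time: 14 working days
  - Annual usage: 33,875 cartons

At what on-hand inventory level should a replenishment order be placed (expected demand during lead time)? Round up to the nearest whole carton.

Daily demand d = 33,875 / 300 = 112.917 cartons/day
Demand during lead time = 112.917 × 14 = 1,580.83
Reorder point = 1,580.83 → round up

1,581 cartons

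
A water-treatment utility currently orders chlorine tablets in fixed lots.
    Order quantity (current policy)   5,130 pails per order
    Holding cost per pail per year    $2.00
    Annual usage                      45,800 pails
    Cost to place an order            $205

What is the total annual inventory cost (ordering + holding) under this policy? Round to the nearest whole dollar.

Orders/yr = 45,800/5,130 = 8.928; ordering cost = 8.928 × $205 = $1,830.21
Average inventory = 5,130/2 = 2565; holding cost = 2565 × $2 = $5,130.00
Total = $1,830.21 + $5,130.00 = $6,960.21

$6,960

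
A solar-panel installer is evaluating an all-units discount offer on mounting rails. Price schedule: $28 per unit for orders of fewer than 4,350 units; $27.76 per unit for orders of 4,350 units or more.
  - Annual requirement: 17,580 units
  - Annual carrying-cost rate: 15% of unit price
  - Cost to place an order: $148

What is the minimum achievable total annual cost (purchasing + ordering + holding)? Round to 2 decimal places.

H₁ = 15%×$28 = $4.2000;  H₂ = 15%×$27.76 = $4.1640
EOQ₁ = √(2×17,580×148/4.2000) = 1,113.09  (< 4,350, feasible at tier 1)
EOQ₂ = √(2×17,580×148/4.1640) = 1,117.89  (< 4,350 → use Q = 4,350 at tier-2 price)
TC(tier 1 (EOQ₁), Q≈1,113.1) = $496,914.98
TC(tier 2, Q≈4,350.0) = $497,675.62
Minimum at tier 1 (EOQ₁): $496,914.98

$496,914.98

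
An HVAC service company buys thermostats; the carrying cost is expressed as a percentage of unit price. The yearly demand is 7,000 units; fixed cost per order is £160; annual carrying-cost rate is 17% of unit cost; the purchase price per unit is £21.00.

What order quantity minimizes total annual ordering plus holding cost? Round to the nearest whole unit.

792 units

Holding cost per unit per year: H = 17% × £21 = £3.5700
EOQ = √(2DS/H) = √(2 × 7,000 × 160 / 3.57)
    = √(627,450.98) ≈ 792.12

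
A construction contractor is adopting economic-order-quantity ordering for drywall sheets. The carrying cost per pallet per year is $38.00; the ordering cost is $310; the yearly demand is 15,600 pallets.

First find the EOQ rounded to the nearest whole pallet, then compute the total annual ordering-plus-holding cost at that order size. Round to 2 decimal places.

$19,171.24

Q* = √(2·D·S / H) = √(2·15,600·310 / 38) = √254,526.3 ≈ 504.51 → Q = 505 pallets
Orders/yr = 15,600/505 = 30.891; ordering cost = 30.891 × $310 = $9,576.24
Average inventory = 505/2 = 252.5; holding cost = 252.5 × $38 = $9,595.00
Total = $9,576.24 + $9,595.00 = $19,171.24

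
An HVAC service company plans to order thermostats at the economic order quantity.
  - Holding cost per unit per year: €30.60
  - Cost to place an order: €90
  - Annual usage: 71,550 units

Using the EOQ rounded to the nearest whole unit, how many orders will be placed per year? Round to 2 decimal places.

EOQ = √(2DS/H) = √(2 × 71,550 × 90 / 30.6)
    = √(420,882.35) ≈ 648.75 → Q = 649
Orders per year = D/Q = 71,550 / 649 = 110.247

110.25 orders per year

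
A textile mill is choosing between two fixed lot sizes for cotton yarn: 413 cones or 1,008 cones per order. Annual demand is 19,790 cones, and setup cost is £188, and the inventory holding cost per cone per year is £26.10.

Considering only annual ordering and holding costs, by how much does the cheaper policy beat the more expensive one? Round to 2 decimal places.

For each Q, cost = (D/Q)·S + (Q/2)·H.
TC(413) = (19,790/413)×188 + (413/2)×26.1 = £14,398.17
TC(1,008) = (19,790/1,008)×188 + (1,008/2)×26.1 = £16,845.39
|ΔTC| = |£14,398.17 − £16,845.39| = £2,447.22

£2,447.22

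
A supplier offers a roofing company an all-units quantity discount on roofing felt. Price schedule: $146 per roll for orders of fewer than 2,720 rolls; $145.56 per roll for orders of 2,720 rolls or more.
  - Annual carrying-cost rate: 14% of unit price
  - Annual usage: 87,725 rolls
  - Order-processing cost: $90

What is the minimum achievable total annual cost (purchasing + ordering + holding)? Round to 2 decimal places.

$12,799,868.29

H₁ = 14%×$146 = $20.4400;  H₂ = 14%×$145.56 = $20.3784
EOQ₁ = √(2×87,725×90/20.4400) = 878.94  (< 2,720, feasible at tier 1)
EOQ₂ = √(2×87,725×90/20.3784) = 880.26  (< 2,720 → use Q = 2,720 at tier-2 price)
TC(tier 1 (EOQ₁), Q≈878.9) = $12,825,815.46
TC(tier 2, Q≈2,720.0) = $12,799,868.29
Minimum at tier 2: $12,799,868.29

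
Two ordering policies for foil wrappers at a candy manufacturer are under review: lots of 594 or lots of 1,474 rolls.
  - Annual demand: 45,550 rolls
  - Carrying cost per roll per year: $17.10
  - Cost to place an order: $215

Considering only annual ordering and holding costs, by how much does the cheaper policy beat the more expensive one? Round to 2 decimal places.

Annual cost at Q: ordering D·S/Q plus holding Q·H/2.
TC(594) = (45,550/594)×215 + (594/2)×17.1 = $21,565.65
TC(1,474) = (45,550/1,474)×215 + (1,474/2)×17.1 = $19,246.70
Cheaper: Q = 1,474.  Difference = $2,318.96

$2,318.96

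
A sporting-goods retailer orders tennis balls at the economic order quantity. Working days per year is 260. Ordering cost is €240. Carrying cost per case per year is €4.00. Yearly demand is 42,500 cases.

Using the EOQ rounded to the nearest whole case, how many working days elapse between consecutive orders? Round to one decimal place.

13.8 days

2DS/H = 2·42,500·240/4 = 5,100,000.00
EOQ = √5,100,000.00 ≈ 2,258.32 → Q = 2,258 cases
Cycle time = (working days × Q)/D = (260 × 2,258) / 42,500 = 13.814 days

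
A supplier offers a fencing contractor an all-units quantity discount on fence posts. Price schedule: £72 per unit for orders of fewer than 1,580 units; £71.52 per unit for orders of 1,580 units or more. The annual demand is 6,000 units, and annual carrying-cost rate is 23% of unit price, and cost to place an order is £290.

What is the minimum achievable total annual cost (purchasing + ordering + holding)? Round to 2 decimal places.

£439,591.36

H₁ = 23%×£72 = £16.5600;  H₂ = 23%×£71.52 = £16.4496
EOQ₁ = √(2×6,000×290/16.5600) = 458.42  (< 1,580, feasible at tier 1)
EOQ₂ = √(2×6,000×290/16.4496) = 459.95  (< 1,580 → use Q = 1,580 at tier-2 price)
TC(tier 1 (EOQ₁), Q≈458.4) = £439,591.36
TC(tier 2, Q≈1,580.0) = £443,216.45
Minimum at tier 1 (EOQ₁): £439,591.36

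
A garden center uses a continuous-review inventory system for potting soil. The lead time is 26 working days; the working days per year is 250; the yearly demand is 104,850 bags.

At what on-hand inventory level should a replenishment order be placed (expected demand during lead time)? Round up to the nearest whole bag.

10,905 bags

Daily demand d = 104,850 / 250 = 419.400 bags/day
Demand during lead time = 419.400 × 26 = 10,904.40
Reorder point = 10,904.40 → round up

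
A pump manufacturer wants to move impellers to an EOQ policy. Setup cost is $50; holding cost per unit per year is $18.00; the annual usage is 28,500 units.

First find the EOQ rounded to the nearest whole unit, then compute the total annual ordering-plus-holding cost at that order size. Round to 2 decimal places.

Optimal lot size Q* = (2 × 28,500 × $50 / $18)^½ ≈ 397.91 → Q = 398 units
Annual ordering cost = (D/Q)·S = (28,500/398) × 50 = $3,580.40
Annual holding cost  = (Q/2)·H = (398/2) × 18 = $3,582.00
Total = $3,580.40 + $3,582.00 = $7,162.40

$7,162.40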